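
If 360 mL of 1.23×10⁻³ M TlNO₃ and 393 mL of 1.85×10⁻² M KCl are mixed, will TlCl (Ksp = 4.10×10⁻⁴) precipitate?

No

The combined volume is 753 mL.
[Tl⁺] = (1.23×10⁻³)(360)/753 = 5.88×10⁻⁴ M
[Cl⁻] = (1.85×10⁻²)(393)/753 = 9.66×10⁻³ M
Q = [Tl⁺][Cl⁻] = 5.68×10⁻⁶
Q = 5.68×10⁻⁶ < Ksp = 4.10×10⁻⁴, so the solution is unsaturated and no precipitate forms.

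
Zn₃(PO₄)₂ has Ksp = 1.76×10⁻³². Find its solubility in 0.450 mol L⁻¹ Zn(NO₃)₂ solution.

2.20×10⁻¹⁶ M

Zn₃(PO₄)₂(s) ⇌ 3 Zn²⁺(aq) + 2 PO₄³⁻(aq)
Zn²⁺ is already present at 0.450 mol L⁻¹. If s mol/L of Zn₃(PO₄)₂ dissolves, [PO₄³⁻] = 2s while [Zn²⁺] ≈ 0.450 mol L⁻¹.
Ksp = [Zn²⁺]^3[PO₄³⁻]^2 = (0.450)^3(2s)^2
(2s)^2 = 1.76×10⁻³² / (0.450)^3 = 1.93×10⁻³¹
s = 2.20×10⁻¹⁶ mol L⁻¹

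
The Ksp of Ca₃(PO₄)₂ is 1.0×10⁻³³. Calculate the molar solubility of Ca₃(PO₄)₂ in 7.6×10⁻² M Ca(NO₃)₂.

7.5×10⁻¹⁶ M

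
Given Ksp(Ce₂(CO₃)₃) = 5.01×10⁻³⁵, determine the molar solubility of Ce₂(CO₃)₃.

5.41×10⁻⁸ M

Ce₂(CO₃)₃(s) ⇌ 2 Ce³⁺(aq) + 3 CO₃²⁻(aq)
Let s be the molar solubility. Then [Ce³⁺] = 2s and [CO₃²⁻] = 3s.
Ksp = [Ce³⁺]^2[CO₃²⁻]^3 = (2s)^2 · (3s)^3 = 108s^5
108s^5 = 5.01×10⁻³⁵  ⇒  s^5 = 4.64×10⁻³⁷
Taking the 5th root, s = 5.41×10⁻⁸ M.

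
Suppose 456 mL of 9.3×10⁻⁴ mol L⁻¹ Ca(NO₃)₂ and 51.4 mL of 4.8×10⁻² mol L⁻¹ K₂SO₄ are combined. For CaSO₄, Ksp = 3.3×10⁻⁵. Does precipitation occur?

No

After mixing, V = 456 mL + 51.4 mL = 507.4 mL.
[Ca²⁺] = (9.3×10⁻⁴)(456)/507.4 = 8.4×10⁻⁴ mol L⁻¹
[SO₄²⁻] = (4.8×10⁻²)(51.4)/507.4 = 4.9×10⁻³ mol L⁻¹
Q = [Ca²⁺][SO₄²⁻] = 4.1×10⁻⁶
Q < Ksp (4.1×10⁻⁶ vs 3.3×10⁻⁵); the solution remains unsaturated and no precipitate forms.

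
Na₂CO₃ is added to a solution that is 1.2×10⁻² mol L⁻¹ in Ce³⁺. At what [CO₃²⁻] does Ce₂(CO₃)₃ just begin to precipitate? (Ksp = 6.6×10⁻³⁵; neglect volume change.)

7.7×10⁻¹¹ M

A salt starts to precipitate once the ion product Q reaches its Ksp.
Ce₂(CO₃)₃(s) ⇌ 2 Ce³⁺(aq) + 3 CO₃²⁻(aq)
Ksp = [Ce³⁺]^2[CO₃²⁻]^3 = [CO₃²⁻]^3(1.2×10⁻²)^2
[CO₃²⁻]^3 = 6.6×10⁻³⁵ / (1.2×10⁻²)^2 = 4.6×10⁻³¹
[CO₃²⁻] = 7.7×10⁻¹¹ mol L⁻¹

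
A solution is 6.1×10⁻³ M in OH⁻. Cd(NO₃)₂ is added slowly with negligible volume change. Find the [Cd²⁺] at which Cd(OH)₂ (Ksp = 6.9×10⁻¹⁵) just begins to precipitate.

Precipitation begins when Q = Ksp.
Cd(OH)₂(s) ⇌ Cd²⁺(aq) + 2 OH⁻(aq)
Ksp = [Cd²⁺][OH⁻]^2 = [Cd²⁺](6.1×10⁻³)^2
[Cd²⁺] = 6.9×10⁻¹⁵ / (6.1×10⁻³)^2 = 1.9×10⁻¹⁰
[Cd²⁺] = 1.9×10⁻¹⁰ M

1.9×10⁻¹⁰ M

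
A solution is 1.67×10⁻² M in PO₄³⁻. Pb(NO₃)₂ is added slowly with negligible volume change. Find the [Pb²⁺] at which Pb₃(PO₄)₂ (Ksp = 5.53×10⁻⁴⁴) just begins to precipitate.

5.83×10⁻¹⁴ M

Precipitation of each salt begins when its ion product equals Ksp.
Pb₃(PO₄)₂(s) ⇌ 3 Pb²⁺(aq) + 2 PO₄³⁻(aq)
Ksp = [Pb²⁺]^3[PO₄³⁻]^2 = [Pb²⁺]^3(1.67×10⁻²)^2
[Pb²⁺]^3 = 5.53×10⁻⁴⁴ / (1.67×10⁻²)^2 = 1.98×10⁻⁴⁰
[Pb²⁺] = 5.83×10⁻¹⁴ M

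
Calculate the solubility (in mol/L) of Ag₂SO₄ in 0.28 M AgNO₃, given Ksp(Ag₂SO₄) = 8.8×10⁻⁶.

Ag₂SO₄(s) ⇌ 2 Ag⁺(aq) + SO₄²⁻(aq)
Let s be the solubility of Ag₂SO₄ here. The common ion gives [Ag⁺] ≈ 0.28 M, and [SO₄²⁻] = s.
Ksp = [Ag⁺]^2[SO₄²⁻] = (0.28)^2s
s = 8.8×10⁻⁶ / (0.28)^2 = 1.1×10⁻⁴
s = 1.1×10⁻⁴ M

1.1×10⁻⁴ M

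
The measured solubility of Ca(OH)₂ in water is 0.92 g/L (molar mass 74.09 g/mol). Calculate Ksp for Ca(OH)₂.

Ksp = 7.7×10⁻⁶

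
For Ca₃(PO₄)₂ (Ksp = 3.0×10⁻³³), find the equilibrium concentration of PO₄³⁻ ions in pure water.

Ca₃(PO₄)₂(s) ⇌ 3 Ca²⁺(aq) + 2 PO₄³⁻(aq)
Let s be the molar solubility. Then [Ca²⁺] = 3s and [PO₄³⁻] = 2s.
Ksp = [Ca²⁺]^3[PO₄³⁻]^2 = (3s)^3 · (2s)^2 = 108s^5 = 3.0×10⁻³³
s = 1.2×10⁻⁷ M
[PO₄³⁻] = 2s = 2.5×10⁻⁷ M

2.5×10⁻⁷ M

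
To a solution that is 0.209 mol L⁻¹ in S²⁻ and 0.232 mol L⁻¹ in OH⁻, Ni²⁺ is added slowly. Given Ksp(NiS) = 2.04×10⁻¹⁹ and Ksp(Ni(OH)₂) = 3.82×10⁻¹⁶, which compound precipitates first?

NiS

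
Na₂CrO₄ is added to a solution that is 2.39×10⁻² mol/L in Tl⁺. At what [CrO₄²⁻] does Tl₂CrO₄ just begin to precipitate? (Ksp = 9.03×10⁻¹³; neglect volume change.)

Precipitation of each salt begins when its ion product equals Ksp.
Tl₂CrO₄(s) ⇌ 2 Tl⁺(aq) + CrO₄²⁻(aq)
Ksp = [Tl⁺]^2[CrO₄²⁻] = [CrO₄²⁻](2.39×10⁻²)^2
[CrO₄²⁻] = 9.03×10⁻¹³ / (2.39×10⁻²)^2 = 1.58×10⁻⁹
[CrO₄²⁻] = 1.58×10⁻⁹ mol/L

1.58×10⁻⁹ M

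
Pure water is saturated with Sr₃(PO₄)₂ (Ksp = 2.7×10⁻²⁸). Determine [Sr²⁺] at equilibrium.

Sr₃(PO₄)₂(s) ⇌ 3 Sr²⁺(aq) + 2 PO₄³⁻(aq)
Let s be the molar solubility. Then [Sr²⁺] = 3s and [PO₄³⁻] = 2s.
Ksp = [Sr²⁺]^3[PO₄³⁻]^2 = (3s)^3 · (2s)^2 = 108s^5 = 2.7×10⁻²⁸
s = 1.2×10⁻⁶ mol L⁻¹
[Sr²⁺] = 3s = 3.6×10⁻⁶ mol L⁻¹

3.6×10⁻⁶ M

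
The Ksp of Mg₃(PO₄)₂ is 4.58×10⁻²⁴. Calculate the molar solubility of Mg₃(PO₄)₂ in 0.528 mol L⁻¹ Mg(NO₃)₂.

2.79×10⁻¹² M

Mg₃(PO₄)₂(s) ⇌ 3 Mg²⁺(aq) + 2 PO₄³⁻(aq)
Let s be the solubility of Mg₃(PO₄)₂ here. The common ion gives [Mg²⁺] ≈ 0.528 mol L⁻¹, and [PO₄³⁻] = 2s.
Ksp = [Mg²⁺]^3[PO₄³⁻]^2 = (0.528)^3(2s)^2
(2s)^2 = 4.58×10⁻²⁴ / (0.528)^3 = 3.11×10⁻²³
s = 2.79×10⁻¹² mol L⁻¹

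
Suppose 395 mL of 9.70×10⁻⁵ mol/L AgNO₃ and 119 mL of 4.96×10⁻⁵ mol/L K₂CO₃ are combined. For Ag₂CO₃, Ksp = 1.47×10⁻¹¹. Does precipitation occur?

No

After mixing, V = 395 mL + 119 mL = 514 mL.
[Ag⁺] = (9.70×10⁻⁵)(395)/514 = 7.45×10⁻⁵ mol/L
[CO₃²⁻] = (4.96×10⁻⁵)(119)/514 = 1.15×10⁻⁵ mol/L
Q = [Ag⁺]^2[CO₃²⁻] = 6.38×10⁻¹⁴
Since Q (6.38×10⁻¹⁴) is less than Ksp (1.47×10⁻¹¹), no Ag₂CO₃ precipitates.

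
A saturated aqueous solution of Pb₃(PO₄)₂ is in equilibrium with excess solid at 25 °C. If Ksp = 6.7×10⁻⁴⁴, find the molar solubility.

9.1×10⁻¹⁰ M

Pb₃(PO₄)₂(s) ⇌ 3 Pb²⁺(aq) + 2 PO₄³⁻(aq)
Let s be the molar solubility. Then [Pb²⁺] = 3s and [PO₄³⁻] = 2s.
Ksp = [Pb²⁺]^3[PO₄³⁻]^2 = (3s)^3 · (2s)^2 = 108s^5
108s^5 = 6.7×10⁻⁴⁴  ⇒  s^5 = 6.2×10⁻⁴⁶
s = (6.2×10⁻⁴⁶)^(1/5) = 9.1×10⁻¹⁰ M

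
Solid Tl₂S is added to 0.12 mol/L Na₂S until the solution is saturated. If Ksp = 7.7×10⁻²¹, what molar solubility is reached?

Tl₂S(s) ⇌ 2 Tl⁺(aq) + S²⁻(aq)
The solution already contains S²⁻ at 0.12 mol/L. Let s be the molar solubility of Tl₂S.
[S²⁻] ≈ 0.12 mol/L (common ion dominates); [Tl⁺] = 2s.
Ksp = [Tl⁺]^2[S²⁻] = (2s)^2(0.12)
(2s)^2 = 7.7×10⁻²¹ / (0.12) = 6.4×10⁻²⁰
s = 1.3×10⁻¹⁰ mol/L

1.3×10⁻¹⁰ M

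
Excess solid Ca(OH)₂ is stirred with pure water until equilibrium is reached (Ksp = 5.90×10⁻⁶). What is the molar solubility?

1.14×10⁻² M

Ca(OH)₂(s) ⇌ Ca²⁺(aq) + 2 OH⁻(aq)
Let s be the molar solubility. Then [Ca²⁺] = s and [OH⁻] = 2s.
Ksp = [Ca²⁺][OH⁻]^2 = s · (2s)^2 = 4s^3
4s^3 = 5.90×10⁻⁶  ⇒  s^3 = 1.48×10⁻⁶
Taking the 3rd root, s = 1.14×10⁻² mol/L.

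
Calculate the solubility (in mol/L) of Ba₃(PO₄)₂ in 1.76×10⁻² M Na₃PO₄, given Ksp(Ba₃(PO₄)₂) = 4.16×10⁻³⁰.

Ba₃(PO₄)₂(s) ⇌ 3 Ba²⁺(aq) + 2 PO₄³⁻(aq)
PO₄³⁻ is already present at 1.76×10⁻² M. If s mol/L of Ba₃(PO₄)₂ dissolves, [Ba²⁺] = 3s while [PO₄³⁻] ≈ 1.76×10⁻² M.
Ksp = [Ba²⁺]^3[PO₄³⁻]^2 = (3s)^3(1.76×10⁻²)^2
(3s)^3 = 4.16×10⁻³⁰ / (1.76×10⁻²)^2 = 1.34×10⁻²⁶
s = 7.92×10⁻¹⁰ M

7.92×10⁻¹⁰ M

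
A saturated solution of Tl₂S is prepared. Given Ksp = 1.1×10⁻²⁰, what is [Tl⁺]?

Tl₂S(s) ⇌ 2 Tl⁺(aq) + S²⁻(aq)
With molar solubility s: [Tl⁺] = 2s, [S²⁻] = s.
Ksp = [Tl⁺]^2[S²⁻] = (2s)^2 · s = 4s^3 = 1.1×10⁻²⁰
s = 1.4×10⁻⁷ mol/L
[Tl⁺] = 2s = 2.8×10⁻⁷ mol/L

2.8×10⁻⁷ M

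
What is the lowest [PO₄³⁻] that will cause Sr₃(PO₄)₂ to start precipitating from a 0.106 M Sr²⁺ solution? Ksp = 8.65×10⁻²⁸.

8.52×10⁻¹³ M

A salt starts to precipitate once the ion product Q reaches its Ksp.
Sr₃(PO₄)₂(s) ⇌ 3 Sr²⁺(aq) + 2 PO₄³⁻(aq)
Ksp = [Sr²⁺]^3[PO₄³⁻]^2 = [PO₄³⁻]^2(0.106)^3
[PO₄³⁻]^2 = 8.65×10⁻²⁸ / (0.106)^3 = 7.26×10⁻²⁵
[PO₄³⁻] = 8.52×10⁻¹³ M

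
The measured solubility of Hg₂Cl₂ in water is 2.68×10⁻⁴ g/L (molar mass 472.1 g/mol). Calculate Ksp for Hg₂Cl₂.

Convert to molarity: s = 2.68×10⁻⁴ / 472.1 = 5.6768×10⁻⁷ mol/L
Hg₂Cl₂(s) ⇌ Hg₂²⁺(aq) + 2 Cl⁻(aq)
With molar solubility s: [Hg₂²⁺] = s, [Cl⁻] = 2s.
Ksp = [Hg₂²⁺][Cl⁻]^2 = s · (2s)^2 = 4s^3
Ksp = 4 × (5.6768×10⁻⁷)^3 = 7.32×10⁻¹⁹

Ksp = 7.32×10⁻¹⁹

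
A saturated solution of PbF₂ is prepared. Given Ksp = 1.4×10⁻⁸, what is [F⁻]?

3.0×10⁻³ M

PbF₂(s) ⇌ Pb²⁺(aq) + 2 F⁻(aq)
If s mol/L of PbF₂ dissolves, [Pb²⁺] = s and [F⁻] = 2s.
Ksp = [Pb²⁺][F⁻]^2 = s · (2s)^2 = 4s^3 = 1.4×10⁻⁸
s = 1.5×10⁻³ mol/L
[F⁻] = 2s = 3.0×10⁻³ mol/L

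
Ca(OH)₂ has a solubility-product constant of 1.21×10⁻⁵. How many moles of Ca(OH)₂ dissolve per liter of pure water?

1.45×10⁻² M

Ca(OH)₂(s) ⇌ Ca²⁺(aq) + 2 OH⁻(aq)
With molar solubility s: [Ca²⁺] = s, [OH⁻] = 2s.
Ksp = [Ca²⁺][OH⁻]^2 = s · (2s)^2 = 4s^3
4s^3 = 1.21×10⁻⁵  ⇒  s^3 = 3.03×10⁻⁶
s = 1.45×10⁻² mol/L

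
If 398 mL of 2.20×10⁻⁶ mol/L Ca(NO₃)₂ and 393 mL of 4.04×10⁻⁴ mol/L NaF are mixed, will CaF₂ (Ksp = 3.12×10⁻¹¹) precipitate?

Total volume after mixing = 398 + 393 = 791 mL.
[Ca²⁺] = (2.20×10⁻⁶)(398)/791 = 1.11×10⁻⁶ mol/L
[F⁻] = (4.04×10⁻⁴)(393)/791 = 2.01×10⁻⁴ mol/L
Q = [Ca²⁺][F⁻]^2 = 4.46×10⁻¹⁴
Since Q (4.46×10⁻¹⁴) is less than Ksp (3.12×10⁻¹¹), no CaF₂ precipitates.

No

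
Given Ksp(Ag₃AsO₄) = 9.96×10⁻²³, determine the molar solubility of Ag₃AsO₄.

Ag₃AsO₄(s) ⇌ 3 Ag⁺(aq) + AsO₄³⁻(aq)
For each mole of Ag₃AsO₄ that dissolves per liter, [Ag⁺] = 3s and [AsO₄³⁻] = s; let s denote this solubility.
Ksp = [Ag⁺]^3[AsO₄³⁻] = (3s)^3 · s = 27s^4
27s^4 = 9.96×10⁻²³  ⇒  s^4 = 3.69×10⁻²⁴
s = (3.69×10⁻²⁴)^(1/4) = 1.39×10⁻⁶ M

1.39×10⁻⁶ M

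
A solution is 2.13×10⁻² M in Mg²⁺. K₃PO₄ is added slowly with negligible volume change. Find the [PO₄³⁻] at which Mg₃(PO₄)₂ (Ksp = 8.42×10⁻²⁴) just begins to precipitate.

9.33×10⁻¹⁰ M

Precipitation of each salt begins when its ion product equals Ksp.
Mg₃(PO₄)₂(s) ⇌ 3 Mg²⁺(aq) + 2 PO₄³⁻(aq)
Ksp = [Mg²⁺]^3[PO₄³⁻]^2 = [PO₄³⁻]^2(2.13×10⁻²)^3
[PO₄³⁻]^2 = 8.42×10⁻²⁴ / (2.13×10⁻²)^3 = 8.71×10⁻¹⁹
[PO₄³⁻] = 9.33×10⁻¹⁰ M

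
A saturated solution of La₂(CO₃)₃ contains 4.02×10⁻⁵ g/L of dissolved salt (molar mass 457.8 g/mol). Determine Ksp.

s = (4.02×10⁻⁵ g L⁻¹)/(457.8 g mol⁻¹) = 8.7811×10⁻⁸ M
La₂(CO₃)₃(s) ⇌ 2 La³⁺(aq) + 3 CO₃²⁻(aq)
Let s be the molar solubility. Then [La³⁺] = 2s and [CO₃²⁻] = 3s.
Ksp = [La³⁺]^2[CO₃²⁻]^3 = (2s)^2 · (3s)^3 = 108s^5
Ksp = 108 × (8.7811×10⁻⁸)^5 = 5.64×10⁻³⁴

Ksp = 5.64×10⁻³⁴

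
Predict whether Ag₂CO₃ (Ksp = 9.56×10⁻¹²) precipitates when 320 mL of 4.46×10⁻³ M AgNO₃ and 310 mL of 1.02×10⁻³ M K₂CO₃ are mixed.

Yes

After mixing, V = 320 mL + 310 mL = 630 mL.
[Ag⁺] = (4.46×10⁻³)(320)/630 = 2.27×10⁻³ M
[CO₃²⁻] = (1.02×10⁻³)(310)/630 = 5.02×10⁻⁴ M
Q = [Ag⁺]^2[CO₃²⁻] = 2.58×10⁻⁹
Since Q (2.58×10⁻⁹) exceeds Ksp (9.56×10⁻¹²), Ag₂CO₃ will precipitate.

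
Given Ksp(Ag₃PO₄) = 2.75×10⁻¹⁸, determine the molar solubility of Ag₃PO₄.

1.79×10⁻⁵ M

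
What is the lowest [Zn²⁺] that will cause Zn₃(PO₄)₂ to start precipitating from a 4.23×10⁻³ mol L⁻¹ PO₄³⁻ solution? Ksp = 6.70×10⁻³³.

7.21×10⁻¹⁰ M

Each salt precipitates once Q = Ksp for that salt.
Zn₃(PO₄)₂(s) ⇌ 3 Zn²⁺(aq) + 2 PO₄³⁻(aq)
Ksp = [Zn²⁺]^3[PO₄³⁻]^2 = [Zn²⁺]^3(4.23×10⁻³)^2
[Zn²⁺]^3 = 6.70×10⁻³³ / (4.23×10⁻³)^2 = 3.74×10⁻²⁸
[Zn²⁺] = 7.21×10⁻¹⁰ mol L⁻¹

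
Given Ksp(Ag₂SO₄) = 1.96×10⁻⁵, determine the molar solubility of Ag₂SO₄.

1.70×10⁻² M

Ag₂SO₄(s) ⇌ 2 Ag⁺(aq) + SO₄²⁻(aq)
With molar solubility s: [Ag⁺] = 2s, [SO₄²⁻] = s.
Ksp = [Ag⁺]^2[SO₄²⁻] = (2s)^2 · s = 4s^3
4s^3 = 1.96×10⁻⁵  ⇒  s^3 = 4.90×10⁻⁶
Taking the 3rd root, s = 1.70×10⁻² mol/L.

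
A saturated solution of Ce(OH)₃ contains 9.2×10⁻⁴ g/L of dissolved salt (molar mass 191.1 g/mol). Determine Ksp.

Ksp = 1.5×10⁻²⁰

Molar solubility s = (9.2×10⁻⁴ g/L) / (191.1 g/mol) = 4.814×10⁻⁶ mol/L
Ce(OH)₃(s) ⇌ Ce³⁺(aq) + 3 OH⁻(aq)
For each mole of Ce(OH)₃ that dissolves per liter, [Ce³⁺] = s and [OH⁻] = 3s; let s denote this solubility.
Ksp = [Ce³⁺][OH⁻]^3 = s · (3s)^3 = 27s^4
Ksp = 27 × (4.814×10⁻⁶)^4 = 1.5×10⁻²⁰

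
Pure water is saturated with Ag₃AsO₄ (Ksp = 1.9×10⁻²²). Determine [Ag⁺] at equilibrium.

Ag₃AsO₄(s) ⇌ 3 Ag⁺(aq) + AsO₄³⁻(aq)
Let s be the molar solubility. Then [Ag⁺] = 3s and [AsO₄³⁻] = s.
Ksp = [Ag⁺]^3[AsO₄³⁻] = (3s)^3 · s = 27s^4 = 1.9×10⁻²²
s = 1.6×10⁻⁶ M
[Ag⁺] = 3s = 4.9×10⁻⁶ M

4.9×10⁻⁶ M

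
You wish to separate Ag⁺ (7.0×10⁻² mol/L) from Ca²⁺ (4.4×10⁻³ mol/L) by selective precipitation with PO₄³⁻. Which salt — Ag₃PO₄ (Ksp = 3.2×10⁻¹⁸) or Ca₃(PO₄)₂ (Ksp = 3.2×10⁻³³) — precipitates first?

Ag₃PO₄

Precipitation of each salt begins when its ion product equals Ksp.
For Ag₃PO₄: [PO₄³⁻] = (Ksp/[Ag⁺]^3) = 9.3×10⁻¹⁵ mol/L
For Ca₃(PO₄)₂: [PO₄³⁻] = (Ksp/[Ca²⁺]^3)^(1/2) = 1.9×10⁻¹³ mol/L
The smaller threshold [PO₄³⁻] is reached first, so Ag₃PO₄ precipitates first.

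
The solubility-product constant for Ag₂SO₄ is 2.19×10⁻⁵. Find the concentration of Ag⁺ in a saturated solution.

Ag₂SO₄(s) ⇌ 2 Ag⁺(aq) + SO₄²⁻(aq)
Call the molar solubility s, so that [Ag⁺] = 2s and [SO₄²⁻] = s.
Ksp = [Ag⁺]^2[SO₄²⁻] = (2s)^2 · s = 4s^3 = 2.19×10⁻⁵
s = 1.76×10⁻² mol L⁻¹
[Ag⁺] = 2s = 3.52×10⁻² mol L⁻¹

3.52×10⁻² M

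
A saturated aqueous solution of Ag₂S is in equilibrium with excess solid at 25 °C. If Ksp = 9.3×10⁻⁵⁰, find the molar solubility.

2.9×10⁻¹⁷ M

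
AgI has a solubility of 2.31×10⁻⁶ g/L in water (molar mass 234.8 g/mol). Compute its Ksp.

s = (2.31×10⁻⁶ g L⁻¹)/(234.8 g mol⁻¹) = 9.8382×10⁻⁹ M
AgI(s) ⇌ Ag⁺(aq) + I⁻(aq)
If s mol/L of AgI dissolves, [Ag⁺] = s and [I⁻] = s.
Ksp = [Ag⁺][I⁻] = s · s = s^2
Ksp = (9.8382×10⁻⁹)^2 = 9.68×10⁻¹⁷

Ksp = 9.68×10⁻¹⁷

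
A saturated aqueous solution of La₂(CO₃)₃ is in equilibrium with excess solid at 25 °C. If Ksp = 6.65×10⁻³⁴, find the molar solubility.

La₂(CO₃)₃(s) ⇌ 2 La³⁺(aq) + 3 CO₃²⁻(aq)
If s mol/L of La₂(CO₃)₃ dissolves, [La³⁺] = 2s and [CO₃²⁻] = 3s.
Ksp = [La³⁺]^2[CO₃²⁻]^3 = (2s)^2 · (3s)^3 = 108s^5
108s^5 = 6.65×10⁻³⁴  ⇒  s^5 = 6.16×10⁻³⁶
s = 9.08×10⁻⁸ M

9.08×10⁻⁸ M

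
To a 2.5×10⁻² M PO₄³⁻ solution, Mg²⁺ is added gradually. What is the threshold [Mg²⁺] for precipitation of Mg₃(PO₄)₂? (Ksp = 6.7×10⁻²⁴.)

Each salt precipitates once Q = Ksp for that salt.
Mg₃(PO₄)₂(s) ⇌ 3 Mg²⁺(aq) + 2 PO₄³⁻(aq)
Ksp = [Mg²⁺]^3[PO₄³⁻]^2 = [Mg²⁺]^3(2.5×10⁻²)^2
[Mg²⁺]^3 = 6.7×10⁻²⁴ / (2.5×10⁻²)^2 = 1.1×10⁻²⁰
[Mg²⁺] = 2.2×10⁻⁷ M

2.2×10⁻⁷ M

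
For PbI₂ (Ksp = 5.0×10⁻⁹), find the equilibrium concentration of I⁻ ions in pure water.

PbI₂(s) ⇌ Pb²⁺(aq) + 2 I⁻(aq)
Let s be the molar solubility. Then [Pb²⁺] = s and [I⁻] = 2s.
Ksp = [Pb²⁺][I⁻]^2 = s · (2s)^2 = 4s^3 = 5.0×10⁻⁹
s = 1.1×10⁻³ mol/L
[I⁻] = 2s = 2.2×10⁻³ mol/L

2.2×10⁻³ M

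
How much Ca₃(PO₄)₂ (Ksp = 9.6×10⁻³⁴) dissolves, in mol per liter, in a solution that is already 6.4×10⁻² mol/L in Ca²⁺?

9.6×10⁻¹⁶ M

Ca₃(PO₄)₂(s) ⇌ 3 Ca²⁺(aq) + 2 PO₄³⁻(aq)
With Ca²⁺ already at 6.4×10⁻² mol/L and s small, take [Ca²⁺] ≈ 6.4×10⁻² mol/L and [PO₄³⁻] = 2s.
Ksp = [Ca²⁺]^3[PO₄³⁻]^2 = (6.4×10⁻²)^3(2s)^2
(2s)^2 = 9.6×10⁻³⁴ / (6.4×10⁻²)^3 = 3.7×10⁻³⁰
s = 9.6×10⁻¹⁶ mol/L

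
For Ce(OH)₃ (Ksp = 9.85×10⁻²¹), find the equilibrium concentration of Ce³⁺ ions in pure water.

Ce(OH)₃(s) ⇌ Ce³⁺(aq) + 3 OH⁻(aq)
For each mole of Ce(OH)₃ that dissolves per liter, [Ce³⁺] = s and [OH⁻] = 3s; let s denote this solubility.
Ksp = [Ce³⁺][OH⁻]^3 = s · (3s)^3 = 27s^4 = 9.85×10⁻²¹
s = 4.37×10⁻⁶ mol/L
[Ce³⁺] = s = 4.37×10⁻⁶ mol/L

4.37×10⁻⁶ M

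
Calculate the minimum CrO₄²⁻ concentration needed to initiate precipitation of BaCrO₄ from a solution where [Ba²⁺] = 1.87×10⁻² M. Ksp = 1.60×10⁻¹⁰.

A salt starts to precipitate once the ion product Q reaches its Ksp.
BaCrO₄(s) ⇌ Ba²⁺(aq) + CrO₄²⁻(aq)
Ksp = [Ba²⁺][CrO₄²⁻] = [CrO₄²⁻](1.87×10⁻²)
[CrO₄²⁻] = 1.60×10⁻¹⁰ / (1.87×10⁻²) = 8.56×10⁻⁹
[CrO₄²⁻] = 8.56×10⁻⁹ M

8.56×10⁻⁹ M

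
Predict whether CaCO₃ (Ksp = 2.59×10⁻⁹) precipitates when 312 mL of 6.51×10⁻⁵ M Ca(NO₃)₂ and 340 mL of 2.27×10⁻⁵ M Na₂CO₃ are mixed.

No

Total volume after mixing = 312 + 340 = 652 mL.
[Ca²⁺] = (6.51×10⁻⁵)(312)/652 = 3.12×10⁻⁵ M
[CO₃²⁻] = (2.27×10⁻⁵)(340)/652 = 1.18×10⁻⁵ M
Q = [Ca²⁺][CO₃²⁻] = 3.69×10⁻¹⁰
Since Q (3.69×10⁻¹⁰) is less than Ksp (2.59×10⁻⁹), no CaCO₃ precipitates.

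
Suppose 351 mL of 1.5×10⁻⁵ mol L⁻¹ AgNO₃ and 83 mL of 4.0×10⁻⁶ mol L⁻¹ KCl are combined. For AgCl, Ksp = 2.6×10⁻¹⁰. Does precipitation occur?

The combined volume is 434 mL.
[Ag⁺] = (1.5×10⁻⁵)(351)/434 = 1.2×10⁻⁵ mol L⁻¹
[Cl⁻] = (4.0×10⁻⁶)(83)/434 = 7.6×10⁻⁷ mol L⁻¹
Q = [Ag⁺][Cl⁻] = 9.3×10⁻¹²
Q < Ksp (9.3×10⁻¹² vs 2.6×10⁻¹⁰); the solution remains unsaturated and no precipitate forms.

No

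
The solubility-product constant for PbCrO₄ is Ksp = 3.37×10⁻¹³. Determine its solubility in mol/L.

5.81×10⁻⁷ M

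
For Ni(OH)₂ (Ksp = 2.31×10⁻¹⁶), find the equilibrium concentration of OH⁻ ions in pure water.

7.73×10⁻⁶ M

Ni(OH)₂(s) ⇌ Ni²⁺(aq) + 2 OH⁻(aq)
With molar solubility s: [Ni²⁺] = s, [OH⁻] = 2s.
Ksp = [Ni²⁺][OH⁻]^2 = s · (2s)^2 = 4s^3 = 2.31×10⁻¹⁶
s = 3.87×10⁻⁶ M
[OH⁻] = 2s = 7.73×10⁻⁶ M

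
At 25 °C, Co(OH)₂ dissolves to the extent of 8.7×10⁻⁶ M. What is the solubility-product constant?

Co(OH)₂(s) ⇌ Co²⁺(aq) + 2 OH⁻(aq)
For each mole of Co(OH)₂ that dissolves per liter, [Co²⁺] = s and [OH⁻] = 2s; let s denote this solubility.
Ksp = [Co²⁺][OH⁻]^2 = s · (2s)^2 = 4s^3
Ksp = 4 × (8.7×10⁻⁶)^3 = 2.6×10⁻¹⁵

Ksp = 2.6×10⁻¹⁵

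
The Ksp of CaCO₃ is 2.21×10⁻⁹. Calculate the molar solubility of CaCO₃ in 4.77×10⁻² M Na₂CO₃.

4.63×10⁻⁸ M

CaCO₃(s) ⇌ Ca²⁺(aq) + CO₃²⁻(aq)
The solution already contains CO₃²⁻ at 4.77×10⁻² M. Let s be the molar solubility of CaCO₃.
[CO₃²⁻] ≈ 4.77×10⁻² M (common ion dominates); [Ca²⁺] = s.
Ksp = [Ca²⁺][CO₃²⁻] = s(4.77×10⁻²)
s = 2.21×10⁻⁹ / (4.77×10⁻²) = 4.63×10⁻⁸
s = 4.63×10⁻⁸ M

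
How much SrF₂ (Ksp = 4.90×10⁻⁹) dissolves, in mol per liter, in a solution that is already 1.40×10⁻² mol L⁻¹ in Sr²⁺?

SrF₂(s) ⇌ Sr²⁺(aq) + 2 F⁻(aq)
Let s be the solubility of SrF₂ here. The common ion gives [Sr²⁺] ≈ 1.40×10⁻² mol L⁻¹, and [F⁻] = 2s.
Ksp = [Sr²⁺][F⁻]^2 = (1.40×10⁻²)(2s)^2
(2s)^2 = 4.90×10⁻⁹ / (1.40×10⁻²) = 3.50×10⁻⁷
s = 2.96×10⁻⁴ mol L⁻¹

2.96×10⁻⁴ M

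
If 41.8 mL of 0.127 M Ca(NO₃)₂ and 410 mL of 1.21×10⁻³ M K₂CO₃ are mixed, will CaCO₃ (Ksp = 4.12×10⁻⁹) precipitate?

Yes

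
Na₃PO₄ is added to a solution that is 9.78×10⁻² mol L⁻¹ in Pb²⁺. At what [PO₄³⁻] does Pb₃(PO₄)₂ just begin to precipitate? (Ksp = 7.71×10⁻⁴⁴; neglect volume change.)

9.08×10⁻²¹ M

Precipitation of each salt begins when its ion product equals Ksp.
Pb₃(PO₄)₂(s) ⇌ 3 Pb²⁺(aq) + 2 PO₄³⁻(aq)
Ksp = [Pb²⁺]^3[PO₄³⁻]^2 = [PO₄³⁻]^2(9.78×10⁻²)^3
[PO₄³⁻]^2 = 7.71×10⁻⁴⁴ / (9.78×10⁻²)^3 = 8.24×10⁻⁴¹
[PO₄³⁻] = 9.08×10⁻²¹ mol L⁻¹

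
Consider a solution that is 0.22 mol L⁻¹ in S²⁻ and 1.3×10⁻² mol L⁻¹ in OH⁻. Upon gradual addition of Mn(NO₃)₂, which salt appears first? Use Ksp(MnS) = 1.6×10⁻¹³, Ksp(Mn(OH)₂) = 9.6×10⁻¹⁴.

Precipitation begins when Q = Ksp.
For MnS: [Mn²⁺] = (Ksp/[S²⁻]) = 7.3×10⁻¹³ mol L⁻¹
For Mn(OH)₂: [Mn²⁺] = (Ksp/[OH⁻]^2) = 5.7×10⁻¹⁰ mol L⁻¹
MnS requires the lower [Mn²⁺], so it precipitates first.

MnS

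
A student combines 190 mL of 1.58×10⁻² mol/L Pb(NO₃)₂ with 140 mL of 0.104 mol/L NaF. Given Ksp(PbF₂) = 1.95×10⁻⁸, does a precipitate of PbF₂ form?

After mixing, V = 190 mL + 140 mL = 330 mL.
[Pb²⁺] = (1.58×10⁻²)(190)/330 = 9.10×10⁻³ mol/L
[F⁻] = (0.104)(140)/330 = 4.41×10⁻² mol/L
Q = [Pb²⁺][F⁻]^2 = 1.77×10⁻⁵
Because Q > Ksp (1.77×10⁻⁵ vs 1.95×10⁻⁸), a precipitate of PbF₂ forms.

Yes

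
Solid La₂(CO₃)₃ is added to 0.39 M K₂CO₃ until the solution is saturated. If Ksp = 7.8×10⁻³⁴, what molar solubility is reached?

La₂(CO₃)₃(s) ⇌ 2 La³⁺(aq) + 3 CO₃²⁻(aq)
The solution already contains CO₃²⁻ at 0.39 M. Let s be the molar solubility of La₂(CO₃)₃.
[CO₃²⁻] ≈ 0.39 M (common ion dominates); [La³⁺] = 2s.
Ksp = [La³⁺]^2[CO₃²⁻]^3 = (2s)^2(0.39)^3
(2s)^2 = 7.8×10⁻³⁴ / (0.39)^3 = 1.3×10⁻³²
s = 5.7×10⁻¹⁷ M

5.7×10⁻¹⁷ M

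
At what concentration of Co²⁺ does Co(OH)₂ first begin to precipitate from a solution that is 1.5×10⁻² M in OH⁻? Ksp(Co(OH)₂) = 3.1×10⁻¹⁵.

1.4×10⁻¹¹ M

The threshold for precipitation is Q = Ksp.
Co(OH)₂(s) ⇌ Co²⁺(aq) + 2 OH⁻(aq)
Ksp = [Co²⁺][OH⁻]^2 = [Co²⁺](1.5×10⁻²)^2
[Co²⁺] = 3.1×10⁻¹⁵ / (1.5×10⁻²)^2 = 1.4×10⁻¹¹
[Co²⁺] = 1.4×10⁻¹¹ M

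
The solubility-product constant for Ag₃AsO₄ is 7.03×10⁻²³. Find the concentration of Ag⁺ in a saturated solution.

3.81×10⁻⁶ M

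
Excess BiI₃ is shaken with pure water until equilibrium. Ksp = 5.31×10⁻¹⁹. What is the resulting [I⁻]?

3.55×10⁻⁵ M

BiI₃(s) ⇌ Bi³⁺(aq) + 3 I⁻(aq)
Call the molar solubility s, so that [Bi³⁺] = s and [I⁻] = 3s.
Ksp = [Bi³⁺][I⁻]^3 = s · (3s)^3 = 27s^4 = 5.31×10⁻¹⁹
s = 1.18×10⁻⁵ mol L⁻¹
[I⁻] = 3s = 3.55×10⁻⁵ mol L⁻¹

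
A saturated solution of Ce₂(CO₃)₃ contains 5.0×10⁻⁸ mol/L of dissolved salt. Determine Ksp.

Ksp = 3.4×10⁻³⁵

Ce₂(CO₃)₃(s) ⇌ 2 Ce³⁺(aq) + 3 CO₃²⁻(aq)
Call the molar solubility s, so that [Ce³⁺] = 2s and [CO₃²⁻] = 3s.
Ksp = [Ce³⁺]^2[CO₃²⁻]^3 = (2s)^2 · (3s)^3 = 108s^5
Ksp = 108 × (5.0×10⁻⁸)^5 = 3.4×10⁻³⁵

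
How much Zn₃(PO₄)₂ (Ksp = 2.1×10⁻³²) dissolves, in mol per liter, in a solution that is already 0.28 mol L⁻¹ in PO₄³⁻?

Zn₃(PO₄)₂(s) ⇌ 3 Zn²⁺(aq) + 2 PO₄³⁻(aq)
With PO₄³⁻ already at 0.28 mol L⁻¹ and s small, take [PO₄³⁻] ≈ 0.28 mol L⁻¹ and [Zn²⁺] = 3s.
Ksp = [Zn²⁺]^3[PO₄³⁻]^2 = (3s)^3(0.28)^2
(3s)^3 = 2.1×10⁻³² / (0.28)^2 = 2.7×10⁻³¹
s = 2.1×10⁻¹¹ mol L⁻¹

2.1×10⁻¹¹ M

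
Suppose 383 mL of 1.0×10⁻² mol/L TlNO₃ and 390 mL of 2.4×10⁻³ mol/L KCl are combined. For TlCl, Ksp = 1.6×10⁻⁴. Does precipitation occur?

After mixing, V = 383 mL + 390 mL = 773 mL.
[Tl⁺] = (1.0×10⁻²)(383)/773 = 5.0×10⁻³ mol/L
[Cl⁻] = (2.4×10⁻³)(390)/773 = 1.2×10⁻³ mol/L
Q = [Tl⁺][Cl⁻] = 6.0×10⁻⁶
Q < Ksp (6.0×10⁻⁶ vs 1.6×10⁻⁴); the solution remains unsaturated and no precipitate forms.

No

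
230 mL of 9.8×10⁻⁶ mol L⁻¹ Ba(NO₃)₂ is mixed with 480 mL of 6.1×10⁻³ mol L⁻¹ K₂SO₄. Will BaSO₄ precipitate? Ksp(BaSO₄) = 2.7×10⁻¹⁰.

Yes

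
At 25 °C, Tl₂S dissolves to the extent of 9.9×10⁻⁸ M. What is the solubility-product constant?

Ksp = 3.9×10⁻²¹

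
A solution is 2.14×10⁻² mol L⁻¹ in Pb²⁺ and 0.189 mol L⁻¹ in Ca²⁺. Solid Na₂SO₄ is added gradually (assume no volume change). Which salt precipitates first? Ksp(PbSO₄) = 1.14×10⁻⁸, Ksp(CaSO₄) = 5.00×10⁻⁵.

PbSO₄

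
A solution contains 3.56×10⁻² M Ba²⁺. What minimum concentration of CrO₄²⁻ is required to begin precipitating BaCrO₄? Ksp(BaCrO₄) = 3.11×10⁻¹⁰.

The threshold for precipitation is Q = Ksp.
BaCrO₄(s) ⇌ Ba²⁺(aq) + CrO₄²⁻(aq)
Ksp = [Ba²⁺][CrO₄²⁻] = [CrO₄²⁻](3.56×10⁻²)
[CrO₄²⁻] = 3.11×10⁻¹⁰ / (3.56×10⁻²) = 8.74×10⁻⁹
[CrO₄²⁻] = 8.74×10⁻⁹ M

8.74×10⁻⁹ M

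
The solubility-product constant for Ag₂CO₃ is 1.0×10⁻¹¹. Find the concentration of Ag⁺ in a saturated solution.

Ag₂CO₃(s) ⇌ 2 Ag⁺(aq) + CO₃²⁻(aq)
With molar solubility s: [Ag⁺] = 2s, [CO₃²⁻] = s.
Ksp = [Ag⁺]^2[CO₃²⁻] = (2s)^2 · s = 4s^3 = 1.0×10⁻¹¹
s = 1.4×10⁻⁴ mol L⁻¹
[Ag⁺] = 2s = 2.7×10⁻⁴ mol L⁻¹

2.7×10⁻⁴ M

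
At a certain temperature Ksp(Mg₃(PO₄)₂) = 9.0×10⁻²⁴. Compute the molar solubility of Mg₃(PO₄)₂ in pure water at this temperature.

9.6×10⁻⁶ M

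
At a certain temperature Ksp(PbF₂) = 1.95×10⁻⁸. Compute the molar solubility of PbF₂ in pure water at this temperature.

1.70×10⁻³ M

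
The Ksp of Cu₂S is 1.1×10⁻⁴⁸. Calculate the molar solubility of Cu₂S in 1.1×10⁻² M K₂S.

Cu₂S(s) ⇌ 2 Cu⁺(aq) + S²⁻(aq)
With S²⁻ already at 1.1×10⁻² M and s small, take [S²⁻] ≈ 1.1×10⁻² M and [Cu⁺] = 2s.
Ksp = [Cu⁺]^2[S²⁻] = (2s)^2(1.1×10⁻²)
(2s)^2 = 1.1×10⁻⁴⁸ / (1.1×10⁻²) = 1.0×10⁻⁴⁶
s = 5.0×10⁻²⁴ M

5.0×10⁻²⁴ M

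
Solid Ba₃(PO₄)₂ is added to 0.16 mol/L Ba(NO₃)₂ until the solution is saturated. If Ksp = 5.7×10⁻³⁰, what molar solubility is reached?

1.9×10⁻¹⁴ M

Ba₃(PO₄)₂(s) ⇌ 3 Ba²⁺(aq) + 2 PO₄³⁻(aq)
The solution already contains Ba²⁺ at 0.16 mol/L. Let s be the molar solubility of Ba₃(PO₄)₂.
[Ba²⁺] ≈ 0.16 mol/L (common ion dominates); [PO₄³⁻] = 2s.
Ksp = [Ba²⁺]^3[PO₄³⁻]^2 = (0.16)^3(2s)^2
(2s)^2 = 5.7×10⁻³⁰ / (0.16)^3 = 1.4×10⁻²⁷
s = 1.9×10⁻¹⁴ mol/L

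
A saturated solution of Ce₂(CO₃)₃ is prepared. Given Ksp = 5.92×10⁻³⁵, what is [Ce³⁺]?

Ce₂(CO₃)₃(s) ⇌ 2 Ce³⁺(aq) + 3 CO₃²⁻(aq)
If s mol/L of Ce₂(CO₃)₃ dissolves, [Ce³⁺] = 2s and [CO₃²⁻] = 3s.
Ksp = [Ce³⁺]^2[CO₃²⁻]^3 = (2s)^2 · (3s)^3 = 108s^5 = 5.92×10⁻³⁵
s = 5.59×10⁻⁸ mol/L
[Ce³⁺] = 2s = 1.12×10⁻⁷ mol/L

1.12×10⁻⁷ M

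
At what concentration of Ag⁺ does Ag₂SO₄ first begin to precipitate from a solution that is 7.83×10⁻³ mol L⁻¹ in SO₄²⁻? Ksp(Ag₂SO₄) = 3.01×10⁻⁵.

6.20×10⁻² M

Precipitation begins when Q = Ksp.
Ag₂SO₄(s) ⇌ 2 Ag⁺(aq) + SO₄²⁻(aq)
Ksp = [Ag⁺]^2[SO₄²⁻] = [Ag⁺]^2(7.83×10⁻³)
[Ag⁺]^2 = 3.01×10⁻⁵ / (7.83×10⁻³) = 3.84×10⁻³
[Ag⁺] = 6.20×10⁻² mol L⁻¹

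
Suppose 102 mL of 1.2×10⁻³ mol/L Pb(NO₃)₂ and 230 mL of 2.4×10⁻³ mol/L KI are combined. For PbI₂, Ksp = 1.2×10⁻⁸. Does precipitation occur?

Total volume after mixing = 102 + 230 = 332 mL.
[Pb²⁺] = (1.2×10⁻³)(102)/332 = 3.7×10⁻⁴ mol/L
[I⁻] = (2.4×10⁻³)(230)/332 = 1.7×10⁻³ mol/L
Q = [Pb²⁺][I⁻]^2 = 1.0×10⁻⁹
Q < Ksp (1.0×10⁻⁹ vs 1.2×10⁻⁸); the solution remains unsaturated and no precipitate forms.

No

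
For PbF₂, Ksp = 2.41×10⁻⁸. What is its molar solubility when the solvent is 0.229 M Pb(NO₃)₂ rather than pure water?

PbF₂(s) ⇌ Pb²⁺(aq) + 2 F⁻(aq)
With Pb²⁺ already at 0.229 M and s small, take [Pb²⁺] ≈ 0.229 M and [F⁻] = 2s.
Ksp = [Pb²⁺][F⁻]^2 = (0.229)(2s)^2
(2s)^2 = 2.41×10⁻⁸ / (0.229) = 1.05×10⁻⁷
s = 1.62×10⁻⁴ M

1.62×10⁻⁴ M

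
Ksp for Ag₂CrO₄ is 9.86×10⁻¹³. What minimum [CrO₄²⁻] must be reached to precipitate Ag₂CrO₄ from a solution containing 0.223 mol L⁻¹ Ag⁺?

1.98×10⁻¹¹ M

Precipitation of each salt begins when its ion product equals Ksp.
Ag₂CrO₄(s) ⇌ 2 Ag⁺(aq) + CrO₄²⁻(aq)
Ksp = [Ag⁺]^2[CrO₄²⁻] = [CrO₄²⁻](0.223)^2
[CrO₄²⁻] = 9.86×10⁻¹³ / (0.223)^2 = 1.98×10⁻¹¹
[CrO₄²⁻] = 1.98×10⁻¹¹ mol L⁻¹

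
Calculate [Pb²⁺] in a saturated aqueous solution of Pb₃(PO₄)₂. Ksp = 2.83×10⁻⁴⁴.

Pb₃(PO₄)₂(s) ⇌ 3 Pb²⁺(aq) + 2 PO₄³⁻(aq)
If s mol/L of Pb₃(PO₄)₂ dissolves, [Pb²⁺] = 3s and [PO₄³⁻] = 2s.
Ksp = [Pb²⁺]^3[PO₄³⁻]^2 = (3s)^3 · (2s)^2 = 108s^5 = 2.83×10⁻⁴⁴
s = 7.65×10⁻¹⁰ mol/L
[Pb²⁺] = 3s = 2.30×10⁻⁹ mol/L

2.30×10⁻⁹ M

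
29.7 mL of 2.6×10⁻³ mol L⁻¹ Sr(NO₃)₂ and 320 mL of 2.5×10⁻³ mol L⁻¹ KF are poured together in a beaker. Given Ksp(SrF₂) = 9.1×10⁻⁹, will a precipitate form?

No

The combined volume is 349.7 mL.
[Sr²⁺] = (2.6×10⁻³)(29.7)/349.7 = 2.2×10⁻⁴ mol L⁻¹
[F⁻] = (2.5×10⁻³)(320)/349.7 = 2.3×10⁻³ mol L⁻¹
Q = [Sr²⁺][F⁻]^2 = 1.2×10⁻⁹
Q < Ksp (1.2×10⁻⁹ vs 9.1×10⁻⁹); the solution remains unsaturated and no precipitate forms.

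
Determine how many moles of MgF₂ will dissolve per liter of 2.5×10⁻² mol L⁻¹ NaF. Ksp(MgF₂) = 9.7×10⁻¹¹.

1.6×10⁻⁷ M

MgF₂(s) ⇌ Mg²⁺(aq) + 2 F⁻(aq)
The solution already contains F⁻ at 2.5×10⁻² mol L⁻¹. Let s be the molar solubility of MgF₂.
[F⁻] ≈ 2.5×10⁻² mol L⁻¹ (common ion dominates); [Mg²⁺] = s.
Ksp = [Mg²⁺][F⁻]^2 = s(2.5×10⁻²)^2
s = 9.7×10⁻¹¹ / (2.5×10⁻²)^2 = 1.6×10⁻⁷
s = 1.6×10⁻⁷ mol L⁻¹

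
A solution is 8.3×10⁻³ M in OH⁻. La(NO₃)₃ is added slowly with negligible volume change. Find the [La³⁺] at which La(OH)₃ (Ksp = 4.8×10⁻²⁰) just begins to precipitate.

8.4×10⁻¹⁴ M

Each salt precipitates once Q = Ksp for that salt.
La(OH)₃(s) ⇌ La³⁺(aq) + 3 OH⁻(aq)
Ksp = [La³⁺][OH⁻]^3 = [La³⁺](8.3×10⁻³)^3
[La³⁺] = 4.8×10⁻²⁰ / (8.3×10⁻³)^3 = 8.4×10⁻¹⁴
[La³⁺] = 8.4×10⁻¹⁴ M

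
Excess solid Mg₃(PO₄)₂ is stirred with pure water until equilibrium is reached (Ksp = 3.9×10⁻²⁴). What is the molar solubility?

Mg₃(PO₄)₂(s) ⇌ 3 Mg²⁺(aq) + 2 PO₄³⁻(aq)
With molar solubility s: [Mg²⁺] = 3s, [PO₄³⁻] = 2s.
Ksp = [Mg²⁺]^3[PO₄³⁻]^2 = (3s)^3 · (2s)^2 = 108s^5
108s^5 = 3.9×10⁻²⁴  ⇒  s^5 = 3.6×10⁻²⁶
Taking the 5th root, s = 8.2×10⁻⁶ M.

8.2×10⁻⁶ M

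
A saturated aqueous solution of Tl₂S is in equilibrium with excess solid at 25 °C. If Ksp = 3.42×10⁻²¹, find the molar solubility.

Tl₂S(s) ⇌ 2 Tl⁺(aq) + S²⁻(aq)
Let s be the molar solubility. Then [Tl⁺] = 2s and [S²⁻] = s.
Ksp = [Tl⁺]^2[S²⁻] = (2s)^2 · s = 4s^3
4s^3 = 3.42×10⁻²¹  ⇒  s^3 = 8.55×10⁻²²
s = 9.49×10⁻⁸ mol L⁻¹

9.49×10⁻⁸ M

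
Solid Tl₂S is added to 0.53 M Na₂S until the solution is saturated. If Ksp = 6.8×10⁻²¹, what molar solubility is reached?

5.7×10⁻¹¹ M

Tl₂S(s) ⇌ 2 Tl⁺(aq) + S²⁻(aq)
Let s be the solubility of Tl₂S here. The common ion gives [S²⁻] ≈ 0.53 M, and [Tl⁺] = 2s.
Ksp = [Tl⁺]^2[S²⁻] = (2s)^2(0.53)
(2s)^2 = 6.8×10⁻²¹ / (0.53) = 1.3×10⁻²⁰
s = 5.7×10⁻¹¹ M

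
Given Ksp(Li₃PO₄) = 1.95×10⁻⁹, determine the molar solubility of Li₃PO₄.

2.92×10⁻³ M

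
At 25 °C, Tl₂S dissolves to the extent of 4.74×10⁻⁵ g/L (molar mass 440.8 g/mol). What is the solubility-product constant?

Ksp = 4.97×10⁻²¹

Convert to molarity: s = 4.74×10⁻⁵ / 440.8 = 1.0753×10⁻⁷ mol/L
Tl₂S(s) ⇌ 2 Tl⁺(aq) + S²⁻(aq)
Call the molar solubility s, so that [Tl⁺] = 2s and [S²⁻] = s.
Ksp = [Tl⁺]^2[S²⁻] = (2s)^2 · s = 4s^3
Ksp = 4 × (1.0753×10⁻⁷)^3 = 4.97×10⁻²¹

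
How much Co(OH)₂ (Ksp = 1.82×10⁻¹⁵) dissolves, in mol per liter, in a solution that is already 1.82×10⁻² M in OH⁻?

5.49×10⁻¹² M

Co(OH)₂(s) ⇌ Co²⁺(aq) + 2 OH⁻(aq)
Let s be the solubility of Co(OH)₂ here. The common ion gives [OH⁻] ≈ 1.82×10⁻² M, and [Co²⁺] = s.
Ksp = [Co²⁺][OH⁻]^2 = s(1.82×10⁻²)^2
s = 1.82×10⁻¹⁵ / (1.82×10⁻²)^2 = 5.49×10⁻¹²
s = 5.49×10⁻¹² M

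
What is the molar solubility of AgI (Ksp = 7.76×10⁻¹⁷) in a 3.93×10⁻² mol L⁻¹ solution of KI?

AgI(s) ⇌ Ag⁺(aq) + I⁻(aq)
With I⁻ already at 3.93×10⁻² mol L⁻¹ and s small, take [I⁻] ≈ 3.93×10⁻² mol L⁻¹ and [Ag⁺] = s.
Ksp = [Ag⁺][I⁻] = s(3.93×10⁻²)
s = 7.76×10⁻¹⁷ / (3.93×10⁻²) = 1.97×10⁻¹⁵
s = 1.97×10⁻¹⁵ mol L⁻¹

1.97×10⁻¹⁵ M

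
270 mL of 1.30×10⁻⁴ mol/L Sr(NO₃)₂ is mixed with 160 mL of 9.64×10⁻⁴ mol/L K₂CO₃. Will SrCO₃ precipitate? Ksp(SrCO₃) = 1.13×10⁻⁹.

Yes

The combined volume is 430 mL.
[Sr²⁺] = (1.30×10⁻⁴)(270)/430 = 8.16×10⁻⁵ mol/L
[CO₃²⁻] = (9.64×10⁻⁴)(160)/430 = 3.59×10⁻⁴ mol/L
Q = [Sr²⁺][CO₃²⁻] = 2.93×10⁻⁸
Because Q > Ksp (2.93×10⁻⁸ vs 1.13×10⁻⁹), a precipitate of SrCO₃ forms.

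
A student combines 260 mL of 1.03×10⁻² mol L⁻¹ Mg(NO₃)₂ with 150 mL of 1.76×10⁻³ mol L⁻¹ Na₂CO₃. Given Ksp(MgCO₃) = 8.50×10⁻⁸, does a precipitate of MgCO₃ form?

Yes

The combined volume is 410 mL.
[Mg²⁺] = (1.03×10⁻²)(260)/410 = 6.53×10⁻³ mol L⁻¹
[CO₃²⁻] = (1.76×10⁻³)(150)/410 = 6.44×10⁻⁴ mol L⁻¹
Q = [Mg²⁺][CO₃²⁻] = 4.21×10⁻⁶
Since Q (4.21×10⁻⁶) exceeds Ksp (8.50×10⁻⁸), MgCO₃ will precipitate.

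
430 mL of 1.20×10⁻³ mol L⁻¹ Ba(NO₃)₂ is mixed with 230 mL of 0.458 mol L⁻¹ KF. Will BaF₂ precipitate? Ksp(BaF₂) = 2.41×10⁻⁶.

Yes

After mixing, V = 430 mL + 230 mL = 660 mL.
[Ba²⁺] = (1.20×10⁻³)(430)/660 = 7.82×10⁻⁴ mol L⁻¹
[F⁻] = (0.458)(230)/660 = 0.160 mol L⁻¹
Q = [Ba²⁺][F⁻]^2 = 1.99×10⁻⁵
Q = 1.99×10⁻⁵ > Ksp = 2.41×10⁻⁶, so the solution is supersaturated and BaF₂ precipitates.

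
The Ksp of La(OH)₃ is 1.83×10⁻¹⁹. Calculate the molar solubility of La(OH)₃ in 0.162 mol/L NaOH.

4.30×10⁻¹⁷ M

La(OH)₃(s) ⇌ La³⁺(aq) + 3 OH⁻(aq)
The solution already contains OH⁻ at 0.162 mol/L. Let s be the molar solubility of La(OH)₃.
[OH⁻] ≈ 0.162 mol/L (common ion dominates); [La³⁺] = s.
Ksp = [La³⁺][OH⁻]^3 = s(0.162)^3
s = 1.83×10⁻¹⁹ / (0.162)^3 = 4.30×10⁻¹⁷
s = 4.30×10⁻¹⁷ mol/L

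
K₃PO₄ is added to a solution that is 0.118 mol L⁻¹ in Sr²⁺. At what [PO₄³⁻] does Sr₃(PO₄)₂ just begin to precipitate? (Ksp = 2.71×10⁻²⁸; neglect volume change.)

A salt starts to precipitate once the ion product Q reaches its Ksp.
Sr₃(PO₄)₂(s) ⇌ 3 Sr²⁺(aq) + 2 PO₄³⁻(aq)
Ksp = [Sr²⁺]^3[PO₄³⁻]^2 = [PO₄³⁻]^2(0.118)^3
[PO₄³⁻]^2 = 2.71×10⁻²⁸ / (0.118)^3 = 1.65×10⁻²⁵
[PO₄³⁻] = 4.06×10⁻¹³ mol L⁻¹

4.06×10⁻¹³ M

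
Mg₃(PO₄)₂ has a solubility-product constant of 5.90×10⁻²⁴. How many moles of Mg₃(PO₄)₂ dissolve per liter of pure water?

Mg₃(PO₄)₂(s) ⇌ 3 Mg²⁺(aq) + 2 PO₄³⁻(aq)
For each mole of Mg₃(PO₄)₂ that dissolves per liter, [Mg²⁺] = 3s and [PO₄³⁻] = 2s; let s denote this solubility.
Ksp = [Mg²⁺]^3[PO₄³⁻]^2 = (3s)^3 · (2s)^2 = 108s^5
108s^5 = 5.90×10⁻²⁴  ⇒  s^5 = 5.46×10⁻²⁶
s = 8.86×10⁻⁶ mol L⁻¹

8.86×10⁻⁶ M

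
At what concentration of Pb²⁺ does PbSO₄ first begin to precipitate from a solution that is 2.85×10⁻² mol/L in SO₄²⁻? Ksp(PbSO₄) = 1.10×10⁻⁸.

3.86×10⁻⁷ M

The threshold for precipitation is Q = Ksp.
PbSO₄(s) ⇌ Pb²⁺(aq) + SO₄²⁻(aq)
Ksp = [Pb²⁺][SO₄²⁻] = [Pb²⁺](2.85×10⁻²)
[Pb²⁺] = 1.10×10⁻⁸ / (2.85×10⁻²) = 3.86×10⁻⁷
[Pb²⁺] = 3.86×10⁻⁷ mol/L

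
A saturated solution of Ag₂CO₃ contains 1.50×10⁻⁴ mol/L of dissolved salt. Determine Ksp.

Ag₂CO₃(s) ⇌ 2 Ag⁺(aq) + CO₃²⁻(aq)
With molar solubility s: [Ag⁺] = 2s, [CO₃²⁻] = s.
Ksp = [Ag⁺]^2[CO₃²⁻] = (2s)^2 · s = 4s^3
Ksp = 4 × (1.50×10⁻⁴)^3 = 1.35×10⁻¹¹

Ksp = 1.35×10⁻¹¹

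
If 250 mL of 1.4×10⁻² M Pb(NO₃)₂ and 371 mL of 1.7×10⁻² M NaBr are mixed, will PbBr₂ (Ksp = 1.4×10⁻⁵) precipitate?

No

After mixing, V = 250 mL + 371 mL = 621 mL.
[Pb²⁺] = (1.4×10⁻²)(250)/621 = 5.6×10⁻³ M
[Br⁻] = (1.7×10⁻²)(371)/621 = 1.0×10⁻² M
Q = [Pb²⁺][Br⁻]^2 = 5.8×10⁻⁷
Q < Ksp (5.8×10⁻⁷ vs 1.4×10⁻⁵); the solution remains unsaturated and no precipitate forms.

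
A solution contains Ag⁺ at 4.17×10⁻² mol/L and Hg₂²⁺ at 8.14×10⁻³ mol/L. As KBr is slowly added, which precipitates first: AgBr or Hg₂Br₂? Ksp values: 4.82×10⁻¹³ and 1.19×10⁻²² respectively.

AgBr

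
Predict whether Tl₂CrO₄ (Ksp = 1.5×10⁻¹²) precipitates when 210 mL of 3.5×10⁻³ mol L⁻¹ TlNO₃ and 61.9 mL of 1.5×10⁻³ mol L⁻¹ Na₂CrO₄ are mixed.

After mixing, V = 210 mL + 61.9 mL = 271.9 mL.
[Tl⁺] = (3.5×10⁻³)(210)/271.9 = 2.7×10⁻³ mol L⁻¹
[CrO₄²⁻] = (1.5×10⁻³)(61.9)/271.9 = 3.4×10⁻⁴ mol L⁻¹
Q = [Tl⁺]^2[CrO₄²⁻] = 2.5×10⁻⁹
Because Q > Ksp (2.5×10⁻⁹ vs 1.5×10⁻¹²), a precipitate of Tl₂CrO₄ forms.

Yes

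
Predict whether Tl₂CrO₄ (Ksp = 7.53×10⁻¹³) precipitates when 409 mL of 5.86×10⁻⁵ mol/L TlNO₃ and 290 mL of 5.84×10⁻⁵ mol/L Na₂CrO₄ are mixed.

After mixing, V = 409 mL + 290 mL = 699 mL.
[Tl⁺] = (5.86×10⁻⁵)(409)/699 = 3.43×10⁻⁵ mol/L
[CrO₄²⁻] = (5.84×10⁻⁵)(290)/699 = 2.42×10⁻⁵ mol/L
Q = [Tl⁺]^2[CrO₄²⁻] = 2.85×10⁻¹⁴
Since Q (2.85×10⁻¹⁴) is less than Ksp (7.53×10⁻¹³), no Tl₂CrO₄ precipitates.

No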